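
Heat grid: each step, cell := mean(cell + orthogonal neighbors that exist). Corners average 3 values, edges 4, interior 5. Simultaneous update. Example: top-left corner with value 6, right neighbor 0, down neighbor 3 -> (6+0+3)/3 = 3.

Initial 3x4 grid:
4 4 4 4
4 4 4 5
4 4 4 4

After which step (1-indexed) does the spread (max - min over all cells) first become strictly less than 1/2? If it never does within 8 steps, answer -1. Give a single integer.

Answer: 1

Derivation:
Step 1: max=13/3, min=4, spread=1/3
  -> spread < 1/2 first at step 1
Step 2: max=1027/240, min=4, spread=67/240
Step 3: max=9077/2160, min=4, spread=437/2160
Step 4: max=3613531/864000, min=4009/1000, spread=29951/172800
Step 5: max=32319821/7776000, min=13579/3375, spread=206761/1555200
Step 6: max=12897795571/3110400000, min=21765671/5400000, spread=14430763/124416000
Step 7: max=771603741689/186624000000, min=1745652727/432000000, spread=139854109/1492992000
Step 8: max=46212231890251/11197440000000, min=157371228977/38880000000, spread=7114543559/89579520000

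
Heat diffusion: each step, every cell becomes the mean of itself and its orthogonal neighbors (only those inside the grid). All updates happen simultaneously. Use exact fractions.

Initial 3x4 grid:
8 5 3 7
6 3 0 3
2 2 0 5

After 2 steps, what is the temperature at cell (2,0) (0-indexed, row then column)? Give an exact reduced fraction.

Step 1: cell (2,0) = 10/3
Step 2: cell (2,0) = 59/18
Full grid after step 2:
  95/18 541/120 439/120 71/18
  1057/240 13/4 57/20 251/80
  59/18 301/120 239/120 49/18

Answer: 59/18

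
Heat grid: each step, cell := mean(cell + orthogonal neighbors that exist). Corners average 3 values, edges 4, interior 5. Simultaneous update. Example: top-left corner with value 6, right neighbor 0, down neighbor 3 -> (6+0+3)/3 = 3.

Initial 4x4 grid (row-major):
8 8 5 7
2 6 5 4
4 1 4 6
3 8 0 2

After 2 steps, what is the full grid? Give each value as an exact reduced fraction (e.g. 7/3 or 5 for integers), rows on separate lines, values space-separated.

After step 1:
  6 27/4 25/4 16/3
  5 22/5 24/5 11/2
  5/2 23/5 16/5 4
  5 3 7/2 8/3
After step 2:
  71/12 117/20 347/60 205/36
  179/40 511/100 483/100 589/120
  171/40 177/50 201/50 461/120
  7/2 161/40 371/120 61/18

Answer: 71/12 117/20 347/60 205/36
179/40 511/100 483/100 589/120
171/40 177/50 201/50 461/120
7/2 161/40 371/120 61/18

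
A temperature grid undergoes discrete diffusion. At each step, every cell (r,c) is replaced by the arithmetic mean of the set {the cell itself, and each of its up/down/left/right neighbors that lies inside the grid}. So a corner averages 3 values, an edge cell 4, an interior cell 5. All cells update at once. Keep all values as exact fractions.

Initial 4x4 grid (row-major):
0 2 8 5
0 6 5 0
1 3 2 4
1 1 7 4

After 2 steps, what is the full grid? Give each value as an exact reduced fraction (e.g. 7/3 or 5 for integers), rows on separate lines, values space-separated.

After step 1:
  2/3 4 5 13/3
  7/4 16/5 21/5 7/2
  5/4 13/5 21/5 5/2
  1 3 7/2 5
After step 2:
  77/36 193/60 263/60 77/18
  103/60 63/20 201/50 109/30
  33/20 57/20 17/5 19/5
  7/4 101/40 157/40 11/3

Answer: 77/36 193/60 263/60 77/18
103/60 63/20 201/50 109/30
33/20 57/20 17/5 19/5
7/4 101/40 157/40 11/3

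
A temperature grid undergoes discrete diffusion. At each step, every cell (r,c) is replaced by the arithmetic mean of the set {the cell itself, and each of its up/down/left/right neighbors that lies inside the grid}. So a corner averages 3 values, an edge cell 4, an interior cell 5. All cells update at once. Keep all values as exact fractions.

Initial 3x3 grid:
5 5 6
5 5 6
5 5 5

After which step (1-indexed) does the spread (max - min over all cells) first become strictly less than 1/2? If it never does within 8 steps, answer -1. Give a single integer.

Step 1: max=17/3, min=5, spread=2/3
Step 2: max=197/36, min=5, spread=17/36
  -> spread < 1/2 first at step 2
Step 3: max=11647/2160, min=911/180, spread=143/432
Step 4: max=690749/129600, min=13763/2700, spread=1205/5184
Step 5: max=41179303/7776000, min=369541/72000, spread=10151/62208
Step 6: max=2458469141/466560000, min=100209209/19440000, spread=85517/746496
Step 7: max=147040390927/27993600000, min=12065753671/2332800000, spread=720431/8957952
Step 8: max=8801694194669/1679616000000, min=30232161863/5832000000, spread=6069221/107495424

Answer: 2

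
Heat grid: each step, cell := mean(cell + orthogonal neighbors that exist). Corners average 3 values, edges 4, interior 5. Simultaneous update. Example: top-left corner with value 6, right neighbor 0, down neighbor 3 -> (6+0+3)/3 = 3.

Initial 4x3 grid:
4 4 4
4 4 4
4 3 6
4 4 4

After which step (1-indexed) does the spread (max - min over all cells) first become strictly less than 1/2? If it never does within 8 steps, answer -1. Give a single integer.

Step 1: max=14/3, min=15/4, spread=11/12
Step 2: max=1057/240, min=23/6, spread=137/240
Step 3: max=4601/1080, min=1879/480, spread=1493/4320
  -> spread < 1/2 first at step 3
Step 4: max=181007/43200, min=19031/4800, spread=152/675
Step 5: max=6455243/1555200, min=86293/21600, spread=242147/1555200
Step 6: max=160274417/38880000, min=8668409/2160000, spread=848611/7776000
Step 7: max=23001809207/5598720000, min=208689469/51840000, spread=92669311/1119744000
Step 8: max=1375661942053/335923200000, min=37670304673/9331200000, spread=781238953/13436928000

Answer: 3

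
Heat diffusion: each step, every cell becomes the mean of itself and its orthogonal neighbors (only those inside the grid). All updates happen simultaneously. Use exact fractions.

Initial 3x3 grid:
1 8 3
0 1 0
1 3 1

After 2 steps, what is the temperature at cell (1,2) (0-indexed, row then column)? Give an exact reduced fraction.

Step 1: cell (1,2) = 5/4
Step 2: cell (1,2) = 173/80
Full grid after step 2:
  7/3 739/240 49/18
  449/240 183/100 173/80
  43/36 197/120 49/36

Answer: 173/80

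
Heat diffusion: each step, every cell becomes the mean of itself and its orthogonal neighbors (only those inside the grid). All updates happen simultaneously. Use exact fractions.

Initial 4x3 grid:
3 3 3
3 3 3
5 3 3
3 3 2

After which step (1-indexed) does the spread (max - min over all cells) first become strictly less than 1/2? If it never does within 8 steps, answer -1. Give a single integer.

Step 1: max=11/3, min=8/3, spread=1
Step 2: max=211/60, min=49/18, spread=143/180
Step 3: max=7159/2160, min=21049/7200, spread=8443/21600
  -> spread < 1/2 first at step 3
Step 4: max=352379/108000, min=385043/129600, spread=189059/648000
Step 5: max=24886267/7776000, min=19586221/6480000, spread=6914009/38880000
Step 6: max=617801557/194400000, min=49416211/16200000, spread=992281/7776000
Step 7: max=88279937947/27993600000, min=35778458363/11664000000, spread=12058189379/139968000000
Step 8: max=2199197830867/699840000000, min=89742016583/29160000000, spread=363115463/5598720000

Answer: 3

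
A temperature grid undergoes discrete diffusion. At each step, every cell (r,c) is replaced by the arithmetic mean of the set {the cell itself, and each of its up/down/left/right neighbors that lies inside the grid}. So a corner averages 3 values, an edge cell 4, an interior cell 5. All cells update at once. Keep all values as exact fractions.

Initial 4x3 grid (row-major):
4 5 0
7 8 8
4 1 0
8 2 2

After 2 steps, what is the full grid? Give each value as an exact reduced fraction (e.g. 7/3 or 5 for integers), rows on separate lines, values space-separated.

Answer: 46/9 1183/240 151/36
1313/240 114/25 1013/240
221/48 99/25 133/48
155/36 49/16 22/9

Derivation:
After step 1:
  16/3 17/4 13/3
  23/4 29/5 4
  5 3 11/4
  14/3 13/4 4/3
After step 2:
  46/9 1183/240 151/36
  1313/240 114/25 1013/240
  221/48 99/25 133/48
  155/36 49/16 22/9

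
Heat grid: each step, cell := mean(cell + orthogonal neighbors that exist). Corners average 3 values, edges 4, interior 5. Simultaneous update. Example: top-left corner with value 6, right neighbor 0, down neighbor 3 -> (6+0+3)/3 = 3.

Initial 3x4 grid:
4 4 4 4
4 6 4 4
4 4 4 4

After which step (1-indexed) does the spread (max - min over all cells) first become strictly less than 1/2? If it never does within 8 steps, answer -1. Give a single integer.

Answer: 2

Derivation:
Step 1: max=9/2, min=4, spread=1/2
Step 2: max=223/50, min=4, spread=23/50
  -> spread < 1/2 first at step 2
Step 3: max=10411/2400, min=813/200, spread=131/480
Step 4: max=92951/21600, min=14791/3600, spread=841/4320
Step 5: max=37102051/8640000, min=2973373/720000, spread=56863/345600
Step 6: max=332574341/77760000, min=26909543/6480000, spread=386393/3110400
Step 7: max=132809723131/31104000000, min=10788358813/2592000000, spread=26795339/248832000
Step 8: max=7948775714129/1866240000000, min=649166149667/155520000000, spread=254051069/2985984000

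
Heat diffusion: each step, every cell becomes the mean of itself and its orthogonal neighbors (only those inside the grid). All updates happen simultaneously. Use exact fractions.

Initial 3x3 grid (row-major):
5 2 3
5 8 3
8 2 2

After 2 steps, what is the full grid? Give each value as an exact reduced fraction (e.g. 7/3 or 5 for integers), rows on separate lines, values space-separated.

After step 1:
  4 9/2 8/3
  13/2 4 4
  5 5 7/3
After step 2:
  5 91/24 67/18
  39/8 24/5 13/4
  11/2 49/12 34/9

Answer: 5 91/24 67/18
39/8 24/5 13/4
11/2 49/12 34/9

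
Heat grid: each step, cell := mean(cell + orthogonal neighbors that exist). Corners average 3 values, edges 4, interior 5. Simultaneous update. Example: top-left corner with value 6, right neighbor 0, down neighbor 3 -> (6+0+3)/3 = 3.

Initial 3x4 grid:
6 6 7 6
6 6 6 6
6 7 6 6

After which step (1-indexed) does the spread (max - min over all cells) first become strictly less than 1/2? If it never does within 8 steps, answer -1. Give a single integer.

Step 1: max=19/3, min=6, spread=1/3
  -> spread < 1/2 first at step 1
Step 2: max=751/120, min=73/12, spread=7/40
Step 3: max=22327/3600, min=2207/360, spread=257/3600
Step 4: max=334217/54000, min=7381/1200, spread=259/6750
Step 5: max=10012739/1620000, min=62399/10125, spread=3211/180000
Step 6: max=75054197/12150000, min=59955881/9720000, spread=437383/48600000
Step 7: max=18007839067/2916000000, min=1199677043/194400000, spread=6341711/1458000000
Step 8: max=540163425439/87480000000, min=215989905211/34992000000, spread=125774941/58320000000

Answer: 1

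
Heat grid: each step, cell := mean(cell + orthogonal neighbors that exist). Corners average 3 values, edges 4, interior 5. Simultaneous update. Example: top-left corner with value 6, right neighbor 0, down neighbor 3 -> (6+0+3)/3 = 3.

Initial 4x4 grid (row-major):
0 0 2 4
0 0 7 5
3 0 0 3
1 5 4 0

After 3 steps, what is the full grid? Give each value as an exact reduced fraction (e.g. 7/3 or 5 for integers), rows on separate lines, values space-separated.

After step 1:
  0 1/2 13/4 11/3
  3/4 7/5 14/5 19/4
  1 8/5 14/5 2
  3 5/2 9/4 7/3
After step 2:
  5/12 103/80 613/240 35/9
  63/80 141/100 3 793/240
  127/80 93/50 229/100 713/240
  13/6 187/80 593/240 79/36
After step 3:
  299/360 3401/2400 3863/1440 3509/1080
  2521/2400 1669/1000 1507/600 4739/1440
  3841/2400 1897/1000 1511/600 19367/7200
  731/360 1767/800 16727/7200 2749/1080

Answer: 299/360 3401/2400 3863/1440 3509/1080
2521/2400 1669/1000 1507/600 4739/1440
3841/2400 1897/1000 1511/600 19367/7200
731/360 1767/800 16727/7200 2749/1080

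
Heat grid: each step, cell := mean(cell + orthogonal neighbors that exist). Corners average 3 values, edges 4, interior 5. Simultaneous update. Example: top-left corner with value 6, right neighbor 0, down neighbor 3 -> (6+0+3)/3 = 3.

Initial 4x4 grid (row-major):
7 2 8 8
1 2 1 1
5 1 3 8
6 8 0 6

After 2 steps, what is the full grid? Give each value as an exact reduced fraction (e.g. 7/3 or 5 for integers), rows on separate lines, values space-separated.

After step 1:
  10/3 19/4 19/4 17/3
  15/4 7/5 3 9/2
  13/4 19/5 13/5 9/2
  19/3 15/4 17/4 14/3
After step 2:
  71/18 427/120 109/24 179/36
  44/15 167/50 13/4 53/12
  257/60 74/25 363/100 61/15
  40/9 68/15 229/60 161/36

Answer: 71/18 427/120 109/24 179/36
44/15 167/50 13/4 53/12
257/60 74/25 363/100 61/15
40/9 68/15 229/60 161/36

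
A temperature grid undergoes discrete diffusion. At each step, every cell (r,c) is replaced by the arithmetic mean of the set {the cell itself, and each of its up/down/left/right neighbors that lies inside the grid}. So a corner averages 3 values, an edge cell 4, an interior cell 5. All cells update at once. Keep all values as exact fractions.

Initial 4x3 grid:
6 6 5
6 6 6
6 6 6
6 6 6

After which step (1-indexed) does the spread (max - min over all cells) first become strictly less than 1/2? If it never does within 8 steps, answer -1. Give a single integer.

Answer: 1

Derivation:
Step 1: max=6, min=17/3, spread=1/3
  -> spread < 1/2 first at step 1
Step 2: max=6, min=103/18, spread=5/18
Step 3: max=6, min=1255/216, spread=41/216
Step 4: max=6, min=151303/25920, spread=4217/25920
Step 5: max=43121/7200, min=9122051/1555200, spread=38417/311040
Step 6: max=861403/144000, min=548671789/93312000, spread=1903471/18662400
Step 7: max=25804241/4320000, min=32991330911/5598720000, spread=18038617/223948800
Step 8: max=2319873241/388800000, min=1982271017149/335923200000, spread=883978523/13436928000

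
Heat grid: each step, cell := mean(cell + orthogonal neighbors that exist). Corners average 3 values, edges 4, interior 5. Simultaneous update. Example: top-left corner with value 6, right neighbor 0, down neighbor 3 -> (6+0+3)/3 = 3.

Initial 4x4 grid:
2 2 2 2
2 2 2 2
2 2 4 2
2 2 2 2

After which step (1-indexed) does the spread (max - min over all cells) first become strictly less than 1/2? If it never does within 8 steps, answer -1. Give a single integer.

Answer: 2

Derivation:
Step 1: max=5/2, min=2, spread=1/2
Step 2: max=61/25, min=2, spread=11/25
  -> spread < 1/2 first at step 2
Step 3: max=2767/1200, min=2, spread=367/1200
Step 4: max=12371/5400, min=613/300, spread=1337/5400
Step 5: max=365669/162000, min=18469/9000, spread=33227/162000
Step 6: max=10934327/4860000, min=112049/54000, spread=849917/4860000
Step 7: max=325314347/145800000, min=1688533/810000, spread=21378407/145800000
Step 8: max=9714462371/4374000000, min=509688343/243000000, spread=540072197/4374000000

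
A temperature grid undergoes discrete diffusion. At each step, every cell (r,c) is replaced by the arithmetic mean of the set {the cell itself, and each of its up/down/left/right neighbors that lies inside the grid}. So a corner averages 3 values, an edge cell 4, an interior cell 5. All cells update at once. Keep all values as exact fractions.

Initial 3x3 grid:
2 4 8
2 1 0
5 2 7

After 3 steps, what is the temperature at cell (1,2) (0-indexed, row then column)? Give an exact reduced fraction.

Step 1: cell (1,2) = 4
Step 2: cell (1,2) = 16/5
Step 3: cell (1,2) = 693/200
Full grid after step 3:
  6133/2160 47171/14400 2441/720
  21073/7200 2219/750 693/200
  677/240 15257/4800 2321/720

Answer: 693/200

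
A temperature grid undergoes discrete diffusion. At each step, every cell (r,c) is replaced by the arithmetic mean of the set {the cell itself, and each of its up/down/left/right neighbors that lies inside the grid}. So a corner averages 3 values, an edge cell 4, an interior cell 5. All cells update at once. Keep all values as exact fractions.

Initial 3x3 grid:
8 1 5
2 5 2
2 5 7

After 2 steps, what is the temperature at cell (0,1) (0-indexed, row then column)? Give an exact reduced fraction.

Step 1: cell (0,1) = 19/4
Step 2: cell (0,1) = 169/48
Full grid after step 2:
  38/9 169/48 73/18
  167/48 43/10 181/48
  4 185/48 85/18

Answer: 169/48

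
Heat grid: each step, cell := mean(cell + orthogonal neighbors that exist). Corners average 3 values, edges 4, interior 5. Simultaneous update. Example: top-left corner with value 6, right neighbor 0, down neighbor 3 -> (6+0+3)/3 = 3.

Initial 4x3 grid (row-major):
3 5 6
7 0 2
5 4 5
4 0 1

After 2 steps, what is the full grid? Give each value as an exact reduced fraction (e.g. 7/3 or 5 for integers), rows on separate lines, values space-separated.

After step 1:
  5 7/2 13/3
  15/4 18/5 13/4
  5 14/5 3
  3 9/4 2
After step 2:
  49/12 493/120 133/36
  347/80 169/50 851/240
  291/80 333/100 221/80
  41/12 201/80 29/12

Answer: 49/12 493/120 133/36
347/80 169/50 851/240
291/80 333/100 221/80
41/12 201/80 29/12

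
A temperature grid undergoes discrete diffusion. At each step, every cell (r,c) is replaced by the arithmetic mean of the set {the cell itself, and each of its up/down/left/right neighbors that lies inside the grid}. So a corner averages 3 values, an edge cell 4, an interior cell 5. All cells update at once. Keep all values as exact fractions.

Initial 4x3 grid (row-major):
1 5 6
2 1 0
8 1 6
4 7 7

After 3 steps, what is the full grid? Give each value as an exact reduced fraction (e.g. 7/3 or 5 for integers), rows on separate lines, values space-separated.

After step 1:
  8/3 13/4 11/3
  3 9/5 13/4
  15/4 23/5 7/2
  19/3 19/4 20/3
After step 2:
  107/36 683/240 61/18
  673/240 159/50 733/240
  1061/240 92/25 1081/240
  89/18 447/80 179/36
After step 3:
  388/135 44593/14400 418/135
  24079/7200 18677/6000 25429/7200
  28529/7200 8549/2000 29179/7200
  5383/1080 23021/4800 5423/1080

Answer: 388/135 44593/14400 418/135
24079/7200 18677/6000 25429/7200
28529/7200 8549/2000 29179/7200
5383/1080 23021/4800 5423/1080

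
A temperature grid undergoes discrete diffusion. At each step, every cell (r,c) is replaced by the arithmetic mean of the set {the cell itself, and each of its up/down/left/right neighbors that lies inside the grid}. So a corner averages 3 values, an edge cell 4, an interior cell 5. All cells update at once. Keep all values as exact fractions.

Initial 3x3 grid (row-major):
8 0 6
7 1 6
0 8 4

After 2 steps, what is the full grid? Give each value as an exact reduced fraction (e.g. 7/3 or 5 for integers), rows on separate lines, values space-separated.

After step 1:
  5 15/4 4
  4 22/5 17/4
  5 13/4 6
After step 2:
  17/4 343/80 4
  23/5 393/100 373/80
  49/12 373/80 9/2

Answer: 17/4 343/80 4
23/5 393/100 373/80
49/12 373/80 9/2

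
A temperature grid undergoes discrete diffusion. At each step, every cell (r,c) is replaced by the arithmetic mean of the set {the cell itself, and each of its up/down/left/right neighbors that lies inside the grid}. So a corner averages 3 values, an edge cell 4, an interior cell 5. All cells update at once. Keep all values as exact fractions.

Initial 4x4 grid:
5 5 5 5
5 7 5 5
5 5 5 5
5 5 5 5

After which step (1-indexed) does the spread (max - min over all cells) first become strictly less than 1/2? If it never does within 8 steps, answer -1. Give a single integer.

Step 1: max=11/2, min=5, spread=1/2
Step 2: max=136/25, min=5, spread=11/25
  -> spread < 1/2 first at step 2
Step 3: max=6367/1200, min=5, spread=367/1200
Step 4: max=28571/5400, min=1513/300, spread=1337/5400
Step 5: max=851669/162000, min=45469/9000, spread=33227/162000
Step 6: max=25514327/4860000, min=274049/54000, spread=849917/4860000
Step 7: max=762714347/145800000, min=4118533/810000, spread=21378407/145800000
Step 8: max=22836462371/4374000000, min=1238688343/243000000, spread=540072197/4374000000

Answer: 2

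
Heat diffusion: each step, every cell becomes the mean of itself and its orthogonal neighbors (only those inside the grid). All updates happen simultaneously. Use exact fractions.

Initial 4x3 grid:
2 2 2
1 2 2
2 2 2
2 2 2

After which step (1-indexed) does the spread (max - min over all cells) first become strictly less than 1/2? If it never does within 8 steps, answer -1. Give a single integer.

Answer: 1

Derivation:
Step 1: max=2, min=5/3, spread=1/3
  -> spread < 1/2 first at step 1
Step 2: max=2, min=209/120, spread=31/120
Step 3: max=2, min=1949/1080, spread=211/1080
Step 4: max=3553/1800, min=199103/108000, spread=14077/108000
Step 5: max=212317/108000, min=1803593/972000, spread=5363/48600
Step 6: max=117131/60000, min=54579191/29160000, spread=93859/1166400
Step 7: max=189063533/97200000, min=3288925519/1749600000, spread=4568723/69984000
Step 8: max=5650381111/2916000000, min=198171564371/104976000000, spread=8387449/167961600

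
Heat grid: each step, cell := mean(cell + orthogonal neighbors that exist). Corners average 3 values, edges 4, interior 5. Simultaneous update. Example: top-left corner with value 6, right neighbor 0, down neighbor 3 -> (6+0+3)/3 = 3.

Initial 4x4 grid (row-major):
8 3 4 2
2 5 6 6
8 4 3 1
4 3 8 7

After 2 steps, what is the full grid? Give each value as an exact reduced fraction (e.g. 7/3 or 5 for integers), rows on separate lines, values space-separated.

After step 1:
  13/3 5 15/4 4
  23/4 4 24/5 15/4
  9/2 23/5 22/5 17/4
  5 19/4 21/4 16/3
After step 2:
  181/36 205/48 351/80 23/6
  223/48 483/100 207/50 21/5
  397/80 89/20 233/50 133/30
  19/4 49/10 74/15 89/18

Answer: 181/36 205/48 351/80 23/6
223/48 483/100 207/50 21/5
397/80 89/20 233/50 133/30
19/4 49/10 74/15 89/18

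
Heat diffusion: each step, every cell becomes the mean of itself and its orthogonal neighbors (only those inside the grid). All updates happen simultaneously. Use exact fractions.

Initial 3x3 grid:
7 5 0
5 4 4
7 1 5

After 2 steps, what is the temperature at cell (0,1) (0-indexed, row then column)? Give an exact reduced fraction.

Answer: 247/60

Derivation:
Step 1: cell (0,1) = 4
Step 2: cell (0,1) = 247/60
Full grid after step 2:
  185/36 247/60 41/12
  391/80 421/100 803/240
  43/9 943/240 65/18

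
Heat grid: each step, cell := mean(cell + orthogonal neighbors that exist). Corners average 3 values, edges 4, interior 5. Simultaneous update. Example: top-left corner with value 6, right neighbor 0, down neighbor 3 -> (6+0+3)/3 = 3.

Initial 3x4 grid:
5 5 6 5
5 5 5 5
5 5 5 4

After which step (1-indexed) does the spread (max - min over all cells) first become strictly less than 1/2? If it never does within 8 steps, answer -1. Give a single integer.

Answer: 3

Derivation:
Step 1: max=16/3, min=14/3, spread=2/3
Step 2: max=631/120, min=85/18, spread=193/360
Step 3: max=6167/1200, min=5261/1080, spread=2893/10800
  -> spread < 1/2 first at step 3
Step 4: max=275741/54000, min=635579/129600, spread=130997/648000
Step 5: max=10977031/2160000, min=38487511/7776000, spread=5149003/38880000
Step 6: max=98436461/19440000, min=2317231889/466560000, spread=1809727/18662400
Step 7: max=9824234809/1944000000, min=139515446251/27993600000, spread=9767674993/139968000000
Step 8: max=88310352929/17496000000, min=8386001055809/1679616000000, spread=734342603/13436928000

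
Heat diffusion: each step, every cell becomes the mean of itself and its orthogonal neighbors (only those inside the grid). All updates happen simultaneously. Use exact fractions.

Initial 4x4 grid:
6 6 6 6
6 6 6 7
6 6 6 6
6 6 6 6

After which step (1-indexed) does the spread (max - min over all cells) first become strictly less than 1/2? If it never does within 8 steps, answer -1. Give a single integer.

Step 1: max=19/3, min=6, spread=1/3
  -> spread < 1/2 first at step 1
Step 2: max=751/120, min=6, spread=31/120
Step 3: max=6691/1080, min=6, spread=211/1080
Step 4: max=664843/108000, min=6, spread=16843/108000
Step 5: max=5970643/972000, min=54079/9000, spread=130111/972000
Step 6: max=178602367/29160000, min=3247159/540000, spread=3255781/29160000
Step 7: max=5349153691/874800000, min=3251107/540000, spread=82360351/874800000
Step 8: max=160215316891/26244000000, min=585706441/97200000, spread=2074577821/26244000000

Answer: 1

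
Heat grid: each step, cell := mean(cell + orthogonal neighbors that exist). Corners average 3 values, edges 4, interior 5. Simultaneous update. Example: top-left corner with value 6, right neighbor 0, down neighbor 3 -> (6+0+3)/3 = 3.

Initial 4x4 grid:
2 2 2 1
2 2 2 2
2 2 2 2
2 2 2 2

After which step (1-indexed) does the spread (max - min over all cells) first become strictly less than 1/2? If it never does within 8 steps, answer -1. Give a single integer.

Answer: 1

Derivation:
Step 1: max=2, min=5/3, spread=1/3
  -> spread < 1/2 first at step 1
Step 2: max=2, min=31/18, spread=5/18
Step 3: max=2, min=391/216, spread=41/216
Step 4: max=2, min=11917/6480, spread=1043/6480
Step 5: max=2, min=363247/194400, spread=25553/194400
Step 6: max=35921/18000, min=10992541/5832000, spread=645863/5832000
Step 7: max=239029/120000, min=332278309/174960000, spread=16225973/174960000
Step 8: max=107299/54000, min=10020122017/5248800000, spread=409340783/5248800000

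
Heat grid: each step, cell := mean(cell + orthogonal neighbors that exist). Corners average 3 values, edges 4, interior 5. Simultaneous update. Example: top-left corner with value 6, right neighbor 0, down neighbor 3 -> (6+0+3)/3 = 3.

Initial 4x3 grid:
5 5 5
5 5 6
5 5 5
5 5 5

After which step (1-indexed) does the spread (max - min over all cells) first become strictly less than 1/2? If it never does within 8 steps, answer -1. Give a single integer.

Answer: 1

Derivation:
Step 1: max=16/3, min=5, spread=1/3
  -> spread < 1/2 first at step 1
Step 2: max=631/120, min=5, spread=31/120
Step 3: max=5611/1080, min=5, spread=211/1080
Step 4: max=556897/108000, min=9047/1800, spread=14077/108000
Step 5: max=5000407/972000, min=543683/108000, spread=5363/48600
Step 6: max=149540809/29160000, min=302869/60000, spread=93859/1166400
Step 7: max=8958274481/1749600000, min=491336467/97200000, spread=4568723/69984000
Step 8: max=536660435629/104976000000, min=14761618889/2916000000, spread=8387449/167961600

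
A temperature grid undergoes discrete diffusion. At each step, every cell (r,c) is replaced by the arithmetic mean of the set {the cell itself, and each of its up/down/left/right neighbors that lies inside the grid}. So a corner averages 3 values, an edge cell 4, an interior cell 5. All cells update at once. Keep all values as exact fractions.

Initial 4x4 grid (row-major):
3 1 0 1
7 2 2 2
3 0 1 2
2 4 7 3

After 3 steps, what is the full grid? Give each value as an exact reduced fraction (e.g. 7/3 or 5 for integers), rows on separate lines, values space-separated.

After step 1:
  11/3 3/2 1 1
  15/4 12/5 7/5 7/4
  3 2 12/5 2
  3 13/4 15/4 4
After step 2:
  107/36 257/120 49/40 5/4
  769/240 221/100 179/100 123/80
  47/16 261/100 231/100 203/80
  37/12 3 67/20 13/4
After step 3:
  5989/2160 3847/1800 961/600 107/80
  20383/7200 14347/6000 3629/2000 1423/800
  2367/800 5227/2000 5039/2000 1927/800
  433/144 3613/1200 1191/400 731/240

Answer: 5989/2160 3847/1800 961/600 107/80
20383/7200 14347/6000 3629/2000 1423/800
2367/800 5227/2000 5039/2000 1927/800
433/144 3613/1200 1191/400 731/240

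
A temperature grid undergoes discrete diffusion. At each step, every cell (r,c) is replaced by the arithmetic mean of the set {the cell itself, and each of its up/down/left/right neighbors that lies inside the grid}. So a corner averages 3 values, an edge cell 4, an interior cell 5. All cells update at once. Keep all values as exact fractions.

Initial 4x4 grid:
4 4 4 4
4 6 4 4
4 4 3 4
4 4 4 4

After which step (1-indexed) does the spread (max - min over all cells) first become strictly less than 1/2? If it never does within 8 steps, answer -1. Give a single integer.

Step 1: max=9/2, min=15/4, spread=3/4
Step 2: max=109/25, min=23/6, spread=79/150
Step 3: max=641/150, min=1393/360, spread=727/1800
  -> spread < 1/2 first at step 3
Step 4: max=11527/2700, min=42097/10800, spread=1337/3600
Step 5: max=85681/20250, min=254243/64800, spread=33227/108000
Step 6: max=10236061/2430000, min=38394493/9720000, spread=849917/3240000
Step 7: max=610746377/145800000, min=1157357533/291600000, spread=21378407/97200000
Step 8: max=4562316821/1093500000, min=34878317977/8748000000, spread=540072197/2916000000

Answer: 3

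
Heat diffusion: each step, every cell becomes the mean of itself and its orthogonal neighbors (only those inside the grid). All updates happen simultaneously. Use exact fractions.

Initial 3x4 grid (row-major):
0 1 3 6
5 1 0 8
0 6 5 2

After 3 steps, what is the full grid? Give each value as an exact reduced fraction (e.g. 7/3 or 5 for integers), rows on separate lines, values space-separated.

After step 1:
  2 5/4 5/2 17/3
  3/2 13/5 17/5 4
  11/3 3 13/4 5
After step 2:
  19/12 167/80 769/240 73/18
  293/120 47/20 63/20 271/60
  49/18 751/240 293/80 49/12
After step 3:
  163/80 369/160 4499/1440 8479/2160
  655/288 1579/600 1013/300 569/144
  5971/2160 4271/1440 561/160 327/80

Answer: 163/80 369/160 4499/1440 8479/2160
655/288 1579/600 1013/300 569/144
5971/2160 4271/1440 561/160 327/80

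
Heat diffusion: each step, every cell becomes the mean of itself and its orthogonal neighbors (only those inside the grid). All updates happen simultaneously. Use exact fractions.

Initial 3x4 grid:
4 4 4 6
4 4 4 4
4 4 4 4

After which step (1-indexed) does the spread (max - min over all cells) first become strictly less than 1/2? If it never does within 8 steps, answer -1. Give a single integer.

Step 1: max=14/3, min=4, spread=2/3
Step 2: max=41/9, min=4, spread=5/9
Step 3: max=473/108, min=4, spread=41/108
  -> spread < 1/2 first at step 3
Step 4: max=56057/12960, min=4, spread=4217/12960
Step 5: max=3319549/777600, min=14479/3600, spread=38417/155520
Step 6: max=197824211/46656000, min=290597/72000, spread=1903471/9331200
Step 7: max=11798429089/2799360000, min=8755759/2160000, spread=18038617/111974400
Step 8: max=705114582851/167961600000, min=790526759/194400000, spread=883978523/6718464000

Answer: 3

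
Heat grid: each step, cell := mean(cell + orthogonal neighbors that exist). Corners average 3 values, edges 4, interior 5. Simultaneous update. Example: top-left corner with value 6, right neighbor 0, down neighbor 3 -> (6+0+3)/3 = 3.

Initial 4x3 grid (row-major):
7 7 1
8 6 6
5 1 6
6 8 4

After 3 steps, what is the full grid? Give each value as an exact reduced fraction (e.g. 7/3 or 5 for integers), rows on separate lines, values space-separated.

Answer: 13091/2160 8969/1600 11101/2160
21319/3600 10823/2000 9097/1800
19969/3600 32159/6000 1487/300
12017/2160 75211/14400 3749/720

Derivation:
After step 1:
  22/3 21/4 14/3
  13/2 28/5 19/4
  5 26/5 17/4
  19/3 19/4 6
After step 2:
  229/36 457/80 44/9
  733/120 273/50 289/60
  691/120 124/25 101/20
  193/36 1337/240 5
After step 3:
  13091/2160 8969/1600 11101/2160
  21319/3600 10823/2000 9097/1800
  19969/3600 32159/6000 1487/300
  12017/2160 75211/14400 3749/720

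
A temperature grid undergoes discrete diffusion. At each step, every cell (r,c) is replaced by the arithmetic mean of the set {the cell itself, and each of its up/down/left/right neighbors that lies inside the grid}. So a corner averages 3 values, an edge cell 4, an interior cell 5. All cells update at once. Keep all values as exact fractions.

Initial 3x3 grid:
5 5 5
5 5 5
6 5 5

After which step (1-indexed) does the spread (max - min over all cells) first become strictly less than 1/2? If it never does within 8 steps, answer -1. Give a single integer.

Answer: 1

Derivation:
Step 1: max=16/3, min=5, spread=1/3
  -> spread < 1/2 first at step 1
Step 2: max=95/18, min=5, spread=5/18
Step 3: max=1121/216, min=5, spread=41/216
Step 4: max=66931/12960, min=1811/360, spread=347/2592
Step 5: max=3994937/777600, min=18157/3600, spread=2921/31104
Step 6: max=239108539/46656000, min=2185483/432000, spread=24611/373248
Step 7: max=14315522033/2799360000, min=49256741/9720000, spread=207329/4478976
Step 8: max=857837952451/167961600000, min=2630801599/518400000, spread=1746635/53747712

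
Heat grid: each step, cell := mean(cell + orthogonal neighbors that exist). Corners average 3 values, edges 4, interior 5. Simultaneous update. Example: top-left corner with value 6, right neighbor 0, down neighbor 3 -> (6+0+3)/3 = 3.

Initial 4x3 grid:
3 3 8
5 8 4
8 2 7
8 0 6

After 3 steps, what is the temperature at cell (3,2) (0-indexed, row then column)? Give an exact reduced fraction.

Step 1: cell (3,2) = 13/3
Step 2: cell (3,2) = 157/36
Step 3: cell (3,2) = 1025/216
Full grid after step 3:
  10549/2160 37759/7200 937/180
  37909/7200 30157/6000 3257/600
  36509/7200 30847/6000 17617/3600
  2191/432 2119/450 1025/216

Answer: 1025/216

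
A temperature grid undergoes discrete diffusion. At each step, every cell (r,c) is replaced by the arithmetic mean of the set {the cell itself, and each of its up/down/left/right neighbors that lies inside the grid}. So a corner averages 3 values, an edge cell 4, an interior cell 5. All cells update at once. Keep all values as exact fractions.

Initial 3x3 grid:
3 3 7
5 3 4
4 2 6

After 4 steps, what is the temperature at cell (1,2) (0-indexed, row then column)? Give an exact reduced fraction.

Answer: 445217/108000

Derivation:
Step 1: cell (1,2) = 5
Step 2: cell (1,2) = 64/15
Step 3: cell (1,2) = 15347/3600
Step 4: cell (1,2) = 445217/108000
Full grid after step 4:
  502733/129600 432217/108000 67951/16200
  3272861/864000 239147/60000 445217/108000
  245779/64800 3363361/864000 176411/43200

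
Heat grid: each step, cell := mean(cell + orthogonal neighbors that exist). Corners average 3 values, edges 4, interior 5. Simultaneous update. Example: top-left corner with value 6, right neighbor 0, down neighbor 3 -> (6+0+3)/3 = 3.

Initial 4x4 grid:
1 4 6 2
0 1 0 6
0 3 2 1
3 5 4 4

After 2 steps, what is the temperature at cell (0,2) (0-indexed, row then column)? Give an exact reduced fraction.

Answer: 41/12

Derivation:
Step 1: cell (0,2) = 3
Step 2: cell (0,2) = 41/12
Full grid after step 2:
  31/18 139/60 41/12 119/36
  79/60 103/50 237/100 79/24
  103/60 221/100 71/25 21/8
  95/36 371/120 25/8 10/3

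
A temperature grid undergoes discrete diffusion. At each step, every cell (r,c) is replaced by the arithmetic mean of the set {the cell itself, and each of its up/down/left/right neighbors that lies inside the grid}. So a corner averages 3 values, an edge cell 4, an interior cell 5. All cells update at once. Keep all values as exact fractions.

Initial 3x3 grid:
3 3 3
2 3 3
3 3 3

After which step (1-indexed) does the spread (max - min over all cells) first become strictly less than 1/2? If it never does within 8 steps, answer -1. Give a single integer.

Step 1: max=3, min=8/3, spread=1/3
  -> spread < 1/2 first at step 1
Step 2: max=3, min=653/240, spread=67/240
Step 3: max=593/200, min=6043/2160, spread=1807/10800
Step 4: max=15839/5400, min=2434037/864000, spread=33401/288000
Step 5: max=1576609/540000, min=22098067/7776000, spread=3025513/38880000
Step 6: max=83644051/28800000, min=8866273133/3110400000, spread=53531/995328
Step 7: max=22536883949/7776000000, min=533839074151/186624000000, spread=450953/11943936
Step 8: max=2698351389481/933120000000, min=32083416439397/11197440000000, spread=3799043/143327232

Answer: 1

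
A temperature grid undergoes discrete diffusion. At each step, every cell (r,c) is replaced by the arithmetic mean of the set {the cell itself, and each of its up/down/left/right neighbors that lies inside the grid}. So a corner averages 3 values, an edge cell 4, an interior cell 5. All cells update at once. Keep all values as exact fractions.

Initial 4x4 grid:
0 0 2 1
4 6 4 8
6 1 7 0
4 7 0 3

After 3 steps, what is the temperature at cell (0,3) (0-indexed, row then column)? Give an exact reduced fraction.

Answer: 3707/1080

Derivation:
Step 1: cell (0,3) = 11/3
Step 2: cell (0,3) = 26/9
Step 3: cell (0,3) = 3707/1080
Full grid after step 3:
  539/216 20933/7200 20293/7200 3707/1080
  25433/7200 9403/3000 11351/3000 23473/7200
  27673/7200 6343/1500 1651/500 8779/2400
  604/135 26803/7200 8929/2400 29/10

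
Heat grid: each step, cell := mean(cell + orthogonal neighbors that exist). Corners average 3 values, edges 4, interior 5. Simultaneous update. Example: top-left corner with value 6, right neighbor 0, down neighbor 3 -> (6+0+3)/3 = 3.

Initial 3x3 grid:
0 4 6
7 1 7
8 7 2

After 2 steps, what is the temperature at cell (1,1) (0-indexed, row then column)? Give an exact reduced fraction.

Answer: 409/100

Derivation:
Step 1: cell (1,1) = 26/5
Step 2: cell (1,1) = 409/100
Full grid after step 2:
  125/36 1037/240 149/36
  101/20 409/100 101/20
  95/18 671/120 83/18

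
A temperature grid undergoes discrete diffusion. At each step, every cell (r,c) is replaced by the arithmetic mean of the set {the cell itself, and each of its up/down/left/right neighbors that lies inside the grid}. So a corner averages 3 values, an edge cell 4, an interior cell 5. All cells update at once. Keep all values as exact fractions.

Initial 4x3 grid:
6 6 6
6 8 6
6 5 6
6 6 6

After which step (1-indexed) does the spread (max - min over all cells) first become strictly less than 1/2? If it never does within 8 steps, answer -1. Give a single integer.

Step 1: max=13/2, min=23/4, spread=3/4
Step 2: max=319/50, min=35/6, spread=41/75
Step 3: max=15133/2400, min=28301/4800, spread=131/320
  -> spread < 1/2 first at step 3
Step 4: max=67489/10800, min=257341/43200, spread=841/2880
Step 5: max=53821813/8640000, min=103378901/17280000, spread=56863/230400
Step 6: max=482157083/77760000, min=935334691/155520000, spread=386393/2073600
Step 7: max=192495570253/31104000000, min=374942888381/62208000000, spread=26795339/165888000
Step 8: max=11518738816127/1866240000000, min=22561131877879/3732480000000, spread=254051069/1990656000

Answer: 3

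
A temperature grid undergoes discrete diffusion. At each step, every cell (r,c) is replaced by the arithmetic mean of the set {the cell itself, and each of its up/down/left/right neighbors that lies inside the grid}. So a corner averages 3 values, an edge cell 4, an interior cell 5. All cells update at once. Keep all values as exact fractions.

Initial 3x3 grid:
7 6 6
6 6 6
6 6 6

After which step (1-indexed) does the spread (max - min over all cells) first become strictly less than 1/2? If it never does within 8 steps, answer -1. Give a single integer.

Step 1: max=19/3, min=6, spread=1/3
  -> spread < 1/2 first at step 1
Step 2: max=113/18, min=6, spread=5/18
Step 3: max=1337/216, min=6, spread=41/216
Step 4: max=79891/12960, min=2171/360, spread=347/2592
Step 5: max=4772537/777600, min=21757/3600, spread=2921/31104
Step 6: max=285764539/46656000, min=2617483/432000, spread=24611/373248
Step 7: max=17114882033/2799360000, min=58976741/9720000, spread=207329/4478976
Step 8: max=1025799552451/167961600000, min=3149201599/518400000, spread=1746635/53747712

Answer: 1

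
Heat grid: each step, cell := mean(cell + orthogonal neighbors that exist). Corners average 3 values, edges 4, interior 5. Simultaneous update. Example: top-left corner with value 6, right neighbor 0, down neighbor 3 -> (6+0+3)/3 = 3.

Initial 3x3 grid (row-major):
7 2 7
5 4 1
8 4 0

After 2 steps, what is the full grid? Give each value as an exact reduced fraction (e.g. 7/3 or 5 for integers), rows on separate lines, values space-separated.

Answer: 47/9 81/20 34/9
293/60 106/25 14/5
47/9 109/30 26/9

Derivation:
After step 1:
  14/3 5 10/3
  6 16/5 3
  17/3 4 5/3
After step 2:
  47/9 81/20 34/9
  293/60 106/25 14/5
  47/9 109/30 26/9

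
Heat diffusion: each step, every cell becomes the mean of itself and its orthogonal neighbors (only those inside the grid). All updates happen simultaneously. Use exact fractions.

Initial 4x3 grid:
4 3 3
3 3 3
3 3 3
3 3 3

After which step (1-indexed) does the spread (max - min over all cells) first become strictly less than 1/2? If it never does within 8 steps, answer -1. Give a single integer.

Step 1: max=10/3, min=3, spread=1/3
  -> spread < 1/2 first at step 1
Step 2: max=59/18, min=3, spread=5/18
Step 3: max=689/216, min=3, spread=41/216
Step 4: max=81977/25920, min=3, spread=4217/25920
Step 5: max=4874749/1555200, min=21679/7200, spread=38417/311040
Step 6: max=291136211/93312000, min=434597/144000, spread=1903471/18662400
Step 7: max=17397149089/5598720000, min=13075759/4320000, spread=18038617/223948800
Step 8: max=1041037782851/335923200000, min=1179326759/388800000, spread=883978523/13436928000

Answer: 1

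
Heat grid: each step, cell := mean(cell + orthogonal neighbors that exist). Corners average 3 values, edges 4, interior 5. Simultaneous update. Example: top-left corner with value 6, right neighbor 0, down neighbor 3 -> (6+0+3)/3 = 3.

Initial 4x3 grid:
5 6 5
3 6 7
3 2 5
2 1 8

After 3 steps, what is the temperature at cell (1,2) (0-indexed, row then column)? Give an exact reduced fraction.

Answer: 12499/2400

Derivation:
Step 1: cell (1,2) = 23/4
Step 2: cell (1,2) = 441/80
Step 3: cell (1,2) = 12499/2400
Full grid after step 3:
  10153/2160 36967/7200 3961/720
  29947/7200 14063/3000 12499/2400
  2713/800 23791/6000 33667/7200
  179/60 51389/14400 4547/1080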